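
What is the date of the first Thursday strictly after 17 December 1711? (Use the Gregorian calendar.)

Dec 17, 1711 is a Thursday.
From Thursday to the next Thursday is 7 days.
Dec 17, 1711 + 7 = Dec 24, 1711.

December 24, 1711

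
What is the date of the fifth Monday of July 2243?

July 1, 2243 is a Saturday.
The first Monday is therefore July 3 (2 days later).
The fifth Monday is 3 + 4×7 = July 31.

July 31, 2243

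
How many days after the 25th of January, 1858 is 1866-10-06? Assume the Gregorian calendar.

Jan 25, 1858 → Jan 25, 1859: 365 days.
Jan 25, 1859 → Jan 25, 1860: 365 days.
Jan 25, 1860 → Jan 25, 1861: 366 days (Feb 29, 1860 is in that span).
Jan 25, 1861 → Jan 25, 1862: 365 days.
Jan 25, 1862 → Jan 25, 1863: 365 days.
Jan 25, 1863 → Jan 25, 1864: 365 days.
Jan 25, 1864 → Jan 25, 1865: 366 days (Feb 29, 1864 is in that span).
Jan 25, 1865 → Jan 25, 1866: 365 days.
Jan 25, 1866 → Feb 25, 1866: 31 days (January has 31).
Feb 25, 1866 → Mar 25, 1866: 28 days (February has 28).
Mar 25, 1866 → Apr 25, 1866: 31 days (March has 31).
Apr 25, 1866 → May 25, 1866: 30 days (April has 30).
May 25, 1866 → Jun 25, 1866: 31 days (May has 31).
Jun 25, 1866 → Jul 25, 1866: 30 days (June has 30).
Jul 25, 1866 → Aug 25, 1866: 31 days (July has 31).
Aug 25, 1866 → Sep 25, 1866: 31 days (August has 31).
Sep 25, 1866 → Oct 6, 1866: 11 days.
Total: 3176 days.

3176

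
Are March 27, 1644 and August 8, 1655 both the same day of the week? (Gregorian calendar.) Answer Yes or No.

Yes

From Mar 27, 1644 to Aug 8, 1655 is 4151 days.
4151 mod 7 = 0, so they are the same weekday.
(Mar 27, 1644 is a Sunday; Aug 8, 1655 is a Sunday.)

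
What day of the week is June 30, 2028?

Friday

Doomsday rule: the anchor day for the 2000s is Tuesday. For year 28: 28÷12 = 2 r 4, and 4÷4 = 1, so 2+4+1 = 7.
Tuesday + 7 ≡ Tuesday — that's 2028's doomsday.
In June the doomsday date is Jun 6.
Jun 30 is 24 days after Jun 6; 24 mod 7 = 3, so Tuesday + 3 = Friday.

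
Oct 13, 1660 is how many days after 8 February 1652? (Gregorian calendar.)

Feb 8, 1652 → Feb 8, 1653: 366 days (Feb 29, 1652 is in that span).
Feb 8, 1653 → Feb 8, 1654: 365 days.
Feb 8, 1654 → Feb 8, 1655: 365 days.
Feb 8, 1655 → Feb 8, 1656: 365 days.
Feb 8, 1656 → Feb 8, 1657: 366 days (Feb 29, 1656 is in that span).
Feb 8, 1657 → Feb 8, 1658: 365 days.
Feb 8, 1658 → Feb 8, 1659: 365 days.
Feb 8, 1659 → Feb 8, 1660: 365 days.
Feb 8, 1660 → Mar 8, 1660: 29 days (February has 29).
Mar 8, 1660 → Apr 8, 1660: 31 days (March has 31).
Apr 8, 1660 → May 8, 1660: 30 days (April has 30).
May 8, 1660 → Jun 8, 1660: 31 days (May has 31).
Jun 8, 1660 → Jul 8, 1660: 30 days (June has 30).
Jul 8, 1660 → Aug 8, 1660: 31 days (July has 31).
Aug 8, 1660 → Sep 8, 1660: 31 days (August has 31).
Sep 8, 1660 → Oct 8, 1660: 30 days (September has 30).
Oct 8, 1660 → Oct 13, 1660: 5 days.
Total: 3170 days.

3170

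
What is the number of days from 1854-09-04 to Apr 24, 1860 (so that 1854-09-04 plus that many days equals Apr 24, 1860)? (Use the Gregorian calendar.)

2059

Sep 4, 1854 → Sep 4, 1855: 365 days.
Sep 4, 1855 → Sep 4, 1856: 366 days (Feb 29, 1856 is in that span).
Sep 4, 1856 → Sep 4, 1857: 365 days.
Sep 4, 1857 → Sep 4, 1858: 365 days.
Sep 4, 1858 → Sep 4, 1859: 365 days.
Sep 4, 1859 → Oct 4, 1859: 30 days (September has 30).
Oct 4, 1859 → Nov 4, 1859: 31 days (October has 31).
Nov 4, 1859 → Dec 4, 1859: 30 days (November has 30).
Dec 4, 1859 → Jan 4, 1860: 31 days (December has 31).
Jan 4, 1860 → Feb 4, 1860: 31 days (January has 31).
Feb 4, 1860 → Mar 4, 1860: 29 days (February has 29).
Mar 4, 1860 → Apr 4, 1860: 31 days (March has 31).
Apr 4, 1860 → Apr 24, 1860: 20 days.
Total: 2059 days.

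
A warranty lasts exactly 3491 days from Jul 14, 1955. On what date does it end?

February 2, 1965

+366 (one year; includes Feb 29, 1956) → Jul 14, 1956 (3125 left).
+365 (one year) → Jul 14, 1957 (2760 left).
+365 (one year) → Jul 14, 1958 (2395 left).
+365 (one year) → Jul 14, 1959 (2030 left).
+366 (one year; includes Feb 29, 1960) → Jul 14, 1960 (1664 left).
+365 (one year) → Jul 14, 1961 (1299 left).
+365 (one year) → Jul 14, 1962 (934 left).
+365 (one year) → Jul 14, 1963 (569 left).
+366 (one year; includes Feb 29, 1964) → Jul 14, 1964 (203 left).
Jul has 31 days: +18 → Aug 1, 1964 (185 left).
Aug has 31 days: +31 → Sep 1, 1964 (154 left).
Sep has 30 days: +30 → Oct 1, 1964 (124 left).
Oct has 31 days: +31 → Nov 1, 1964 (93 left).
Nov has 30 days: +30 → Dec 1, 1964 (63 left).
Dec has 31 days: +31 → Jan 1, 1965 (32 left).
Jan has 31 days: +31 → Feb 1, 1965 (1 left).
+1 → Feb 2, 1965.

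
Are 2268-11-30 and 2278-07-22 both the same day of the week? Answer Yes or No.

From Nov 30, 2268 to Jul 22, 2278 is 3521 days.
3521 mod 7 = 0, so they are the same weekday.
(Nov 30, 2268 is a Monday; Jul 22, 2278 is a Monday.)

Yes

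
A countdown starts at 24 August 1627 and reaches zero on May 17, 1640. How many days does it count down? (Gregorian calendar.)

Aug 24, 1627 → Aug 24, 1628: 366 days (Feb 29, 1628 is in that span).
Aug 24, 1628 → Aug 24, 1629: 365 days.
Aug 24, 1629 → Aug 24, 1630: 365 days.
Aug 24, 1630 → Aug 24, 1631: 365 days.
Aug 24, 1631 → Aug 24, 1632: 366 days (Feb 29, 1632 is in that span).
Aug 24, 1632 → Aug 24, 1633: 365 days.
Aug 24, 1633 → Aug 24, 1634: 365 days.
Aug 24, 1634 → Aug 24, 1635: 365 days.
Aug 24, 1635 → Aug 24, 1636: 366 days (Feb 29, 1636 is in that span).
Aug 24, 1636 → Aug 24, 1637: 365 days.
Aug 24, 1637 → Aug 24, 1638: 365 days.
Aug 24, 1638 → Aug 24, 1639: 365 days.
Aug 24, 1639 → Sep 24, 1639: 31 days (August has 31).
Sep 24, 1639 → Oct 24, 1639: 30 days (September has 30).
Oct 24, 1639 → Nov 24, 1639: 31 days (October has 31).
Nov 24, 1639 → Dec 24, 1639: 30 days (November has 30).
Dec 24, 1639 → Jan 24, 1640: 31 days (December has 31).
Jan 24, 1640 → Feb 24, 1640: 31 days (January has 31).
Feb 24, 1640 → Mar 24, 1640: 29 days (February has 29).
Mar 24, 1640 → Apr 24, 1640: 31 days (March has 31).
Apr 24, 1640 → May 17, 1640: 23 days.
Total: 4650 days.

4650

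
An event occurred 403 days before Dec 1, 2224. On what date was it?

−366 (one year; includes Feb 29, 2224) → Dec 1, 2223 (37 left).
−1 → Nov 30, 2223 (end of Nov, 30 days; 36 left).
−30 → Oct 31, 2223 (end of Oct, 31 days; 6 left).
−6 → Oct 25, 2223.

October 25, 2223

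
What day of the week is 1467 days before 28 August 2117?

Tuesday

Aug 28, 2117 is a Saturday.
1467 mod 7 = 4, so 1467 days before a Saturday is Saturday − 4 = Tuesday.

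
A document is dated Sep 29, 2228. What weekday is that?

Monday

Doomsday rule: the anchor day for the 2200s is Friday. For year 28: 28÷12 = 2 r 4, and 4÷4 = 1, so 2+4+1 = 7.
Friday + 7 ≡ Friday — that's 2228's doomsday.
In September the doomsday date is Sep 5.
Sep 29 is 24 days after Sep 5; 24 mod 7 = 3, so Friday + 3 = Monday.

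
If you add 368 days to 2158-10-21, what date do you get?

October 24, 2159

Oct has 31 days: +11 → Nov 1, 2158 (357 left).
Nov has 30 days: +30 → Dec 1, 2158 (327 left).
Dec has 31 days: +31 → Jan 1, 2159 (296 left).
Jan has 31 days: +31 → Feb 1, 2159 (265 left).
Feb has 28 days: +28 → Mar 1, 2159 (237 left).
Mar has 31 days: +31 → Apr 1, 2159 (206 left).
Apr has 30 days: +30 → May 1, 2159 (176 left).
May has 31 days: +31 → Jun 1, 2159 (145 left).
Jun has 30 days: +30 → Jul 1, 2159 (115 left).
Jul has 31 days: +31 → Aug 1, 2159 (84 left).
Aug has 31 days: +31 → Sep 1, 2159 (53 left).
Sep has 30 days: +30 → Oct 1, 2159 (23 left).
+23 → Oct 24, 2159.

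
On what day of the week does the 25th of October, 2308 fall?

Sunday

Doomsday rule: the anchor day for the 2300s is Wednesday. For year 08: 8÷12 = 0 r 8, and 8÷4 = 2, so 0+8+2 = 10.
Wednesday + 10 ≡ Saturday — that's 2308's doomsday.
In October the doomsday date is Oct 10.
Oct 25 is 15 days after Oct 10; 15 mod 7 = 1, so Saturday + 1 = Sunday.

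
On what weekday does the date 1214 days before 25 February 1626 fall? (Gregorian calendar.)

Sunday

First find the weekday of Feb 25, 1626. Doomsday rule: the anchor day for the 1600s is Tuesday. For year 26: 26÷12 = 2 r 2, and 2÷4 = 0, so 2+2+0 = 4.
Tuesday + 4 ≡ Saturday — that's 1626's doomsday.
In February the doomsday date is Feb 28 (1626 is not a leap year).
Feb 25 is 3 days before Feb 28; 3 mod 7 = 3, so Saturday − 3 = Wednesday.
1214 mod 7 = 3, so 1214 days before a Wednesday is Wednesday − 3 = Sunday.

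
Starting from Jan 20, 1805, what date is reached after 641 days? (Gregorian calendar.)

+365 (one year) → Jan 20, 1806 (276 left).
Jan has 31 days: +12 → Feb 1, 1806 (264 left).
Feb has 28 days: +28 → Mar 1, 1806 (236 left).
Mar has 31 days: +31 → Apr 1, 1806 (205 left).
Apr has 30 days: +30 → May 1, 1806 (175 left).
May has 31 days: +31 → Jun 1, 1806 (144 left).
Jun has 30 days: +30 → Jul 1, 1806 (114 left).
Jul has 31 days: +31 → Aug 1, 1806 (83 left).
Aug has 31 days: +31 → Sep 1, 1806 (52 left).
Sep has 30 days: +30 → Oct 1, 1806 (22 left).
+22 → Oct 23, 1806.

October 23, 1806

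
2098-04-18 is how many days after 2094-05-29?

May 29, 2094 → May 29, 2095: 365 days.
May 29, 2095 → May 29, 2096: 366 days (Feb 29, 2096 is in that span).
May 29, 2096 → May 29, 2097: 365 days.
May 29, 2097 → Jun 29, 2097: 31 days (May has 31).
Jun 29, 2097 → Jul 29, 2097: 30 days (June has 30).
Jul 29, 2097 → Aug 29, 2097: 31 days (July has 31).
Aug 29, 2097 → Sep 29, 2097: 31 days (August has 31).
Sep 29, 2097 → Oct 29, 2097: 30 days (September has 30).
Oct 29, 2097 → Nov 29, 2097: 31 days (October has 31).
Nov 29, 2097 → Dec 29, 2097: 30 days (November has 30).
Dec 29, 2097 → Jan 29, 2098: 31 days (December has 31).
Jan 29, 2098 → Feb 28, 2098: 30 days (January has 31).
Feb 28, 2098 → Mar 28, 2098: 28 days (February has 28).
Mar 28, 2098 → Apr 18, 2098: 21 days.
Total: 1420 days.

1420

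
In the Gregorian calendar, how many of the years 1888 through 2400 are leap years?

125

Multiples of 4 in [1888,2400]: 129.
Of those, multiples of 100: 6 (not leap unless ÷400).
Multiples of 400: 2.
Leap years = 129 − 6 + 2 = 125.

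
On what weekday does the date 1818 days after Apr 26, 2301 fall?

First find the weekday of Apr 26, 2301. Doomsday rule: the anchor day for the 2300s is Wednesday. For year 01: 1÷12 = 0 r 1, and 1÷4 = 0, so 0+1+0 = 1.
Wednesday + 1 ≡ Thursday — that's 2301's doomsday.
In April the doomsday date is Apr 4.
Apr 26 is 22 days after Apr 4; 22 mod 7 = 1, so Thursday + 1 = Friday.
1818 mod 7 = 5, so 1818 days after a Friday is Friday + 5 = Wednesday.

Wednesday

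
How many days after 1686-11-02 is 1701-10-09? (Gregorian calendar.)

5454

Nov 2, 1686 → Nov 2, 1687: 365 days.
Nov 2, 1687 → Nov 2, 1688: 366 days (Feb 29, 1688 is in that span).
Nov 2, 1688 → Nov 2, 1689: 365 days.
Nov 2, 1689 → Nov 2, 1690: 365 days.
Nov 2, 1690 → Nov 2, 1691: 365 days.
Nov 2, 1691 → Nov 2, 1692: 366 days (Feb 29, 1692 is in that span).
Nov 2, 1692 → Nov 2, 1693: 365 days.
Nov 2, 1693 → Nov 2, 1694: 365 days.
Nov 2, 1694 → Nov 2, 1695: 365 days.
Nov 2, 1695 → Nov 2, 1696: 366 days (Feb 29, 1696 is in that span).
Nov 2, 1696 → Nov 2, 1697: 365 days.
Nov 2, 1697 → Nov 2, 1698: 365 days.
Nov 2, 1698 → Nov 2, 1699: 365 days.
Nov 2, 1699 → Nov 2, 1700: 365 days.
Nov 2, 1700 → Dec 2, 1700: 30 days (November has 30).
Dec 2, 1700 → Jan 2, 1701: 31 days (December has 31).
Jan 2, 1701 → Feb 2, 1701: 31 days (January has 31).
Feb 2, 1701 → Mar 2, 1701: 28 days (February has 28).
Mar 2, 1701 → Apr 2, 1701: 31 days (March has 31).
Apr 2, 1701 → May 2, 1701: 30 days (April has 30).
May 2, 1701 → Jun 2, 1701: 31 days (May has 31).
Jun 2, 1701 → Jul 2, 1701: 30 days (June has 30).
Jul 2, 1701 → Aug 2, 1701: 31 days (July has 31).
Aug 2, 1701 → Sep 2, 1701: 31 days (August has 31).
Sep 2, 1701 → Oct 2, 1701: 30 days (September has 30).
Oct 2, 1701 → Oct 9, 1701: 7 days.
Total: 5454 days.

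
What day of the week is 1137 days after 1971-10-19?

First find the weekday of Oct 19, 1971. Doomsday rule: the anchor day for the 1900s is Wednesday. For year 71: 71÷12 = 5 r 11, and 11÷4 = 2, so 5+11+2 = 18.
Wednesday + 18 ≡ Sunday — that's 1971's doomsday.
In October the doomsday date is Oct 10.
Oct 19 is 9 days after Oct 10; 9 mod 7 = 2, so Sunday + 2 = Tuesday.
1137 mod 7 = 3, so 1137 days after a Tuesday is Tuesday + 3 = Friday.

Friday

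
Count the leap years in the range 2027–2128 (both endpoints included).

Multiples of 4 in [2027,2128]: 26.
Of those, multiples of 100: 1 (not leap unless ÷400).
Multiples of 400: 0.
Leap years = 26 − 1 + 0 = 25.

25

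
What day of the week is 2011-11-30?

January 1, 2011 is a Saturday.
Jan 1, 2011 → Feb 1, 2011: 31 days (January has 31).
Feb 1, 2011 → Mar 1, 2011: 28 days (February has 28).
Mar 1, 2011 → Apr 1, 2011: 31 days (March has 31).
Apr 1, 2011 → May 1, 2011: 30 days (April has 30).
May 1, 2011 → Jun 1, 2011: 31 days (May has 31).
Jun 1, 2011 → Jul 1, 2011: 30 days (June has 30).
Jul 1, 2011 → Aug 1, 2011: 31 days (July has 31).
Aug 1, 2011 → Sep 1, 2011: 31 days (August has 31).
Sep 1, 2011 → Oct 1, 2011: 30 days (September has 30).
Oct 1, 2011 → Nov 1, 2011: 31 days (October has 31).
Nov 1, 2011 → Nov 30, 2011: 29 days.
Total: 333 days.
333 mod 7 = 4, so Saturday + 4 = Wednesday.

Wednesday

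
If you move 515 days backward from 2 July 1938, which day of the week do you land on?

Tuesday

First find the weekday of Jul 2, 1938. Doomsday rule: the anchor day for the 1900s is Wednesday. For year 38: 38÷12 = 3 r 2, and 2÷4 = 0, so 3+2+0 = 5.
Wednesday + 5 ≡ Monday — that's 1938's doomsday.
In July the doomsday date is Jul 11.
Jul 2 is 9 days before Jul 11; 9 mod 7 = 2, so Monday − 2 = Saturday.
515 mod 7 = 4, so 515 days before a Saturday is Saturday − 4 = Tuesday.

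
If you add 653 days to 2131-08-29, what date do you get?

+366 (one year; includes Feb 29, 2132) → Aug 29, 2132 (287 left).
Aug has 31 days: +3 → Sep 1, 2132 (284 left).
Sep has 30 days: +30 → Oct 1, 2132 (254 left).
Oct has 31 days: +31 → Nov 1, 2132 (223 left).
Nov has 30 days: +30 → Dec 1, 2132 (193 left).
Dec has 31 days: +31 → Jan 1, 2133 (162 left).
Jan has 31 days: +31 → Feb 1, 2133 (131 left).
Feb has 28 days: +28 → Mar 1, 2133 (103 left).
Mar has 31 days: +31 → Apr 1, 2133 (72 left).
Apr has 30 days: +30 → May 1, 2133 (42 left).
May has 31 days: +31 → Jun 1, 2133 (11 left).
+11 → Jun 12, 2133.

June 12, 2133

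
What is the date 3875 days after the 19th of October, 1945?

May 29, 1956

+365 (one year) → Oct 19, 1946 (3510 left).
+365 (one year) → Oct 19, 1947 (3145 left).
+366 (one year; includes Feb 29, 1948) → Oct 19, 1948 (2779 left).
+365 (one year) → Oct 19, 1949 (2414 left).
+365 (one year) → Oct 19, 1950 (2049 left).
+365 (one year) → Oct 19, 1951 (1684 left).
+366 (one year; includes Feb 29, 1952) → Oct 19, 1952 (1318 left).
+365 (one year) → Oct 19, 1953 (953 left).
+365 (one year) → Oct 19, 1954 (588 left).
+365 (one year) → Oct 19, 1955 (223 left).
Oct has 31 days: +13 → Nov 1, 1955 (210 left).
Nov has 30 days: +30 → Dec 1, 1955 (180 left).
Dec has 31 days: +31 → Jan 1, 1956 (149 left).
Jan has 31 days: +31 → Feb 1, 1956 (118 left).
Feb has 29 days: +29 → Mar 1, 1956 (89 left).
Mar has 31 days: +31 → Apr 1, 1956 (58 left).
Apr has 30 days: +30 → May 1, 1956 (28 left).
+28 → May 29, 1956.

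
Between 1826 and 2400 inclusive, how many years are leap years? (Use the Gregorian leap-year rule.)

140

Multiples of 4 in [1826,2400]: 144.
Of those, multiples of 100: 6 (not leap unless ÷400).
Multiples of 400: 2.
Leap years = 144 − 6 + 2 = 140.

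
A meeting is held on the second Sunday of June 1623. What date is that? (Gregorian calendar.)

June 1, 1623 is a Thursday.
The first Sunday is therefore June 4 (3 days later).
The second Sunday is 4 + 1×7 = June 11.

June 11, 1623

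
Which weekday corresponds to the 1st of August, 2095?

Monday

January 1, 2095 is a Saturday.
Jan 1, 2095 → Feb 1, 2095: 31 days (January has 31).
Feb 1, 2095 → Mar 1, 2095: 28 days (February has 28).
Mar 1, 2095 → Apr 1, 2095: 31 days (March has 31).
Apr 1, 2095 → May 1, 2095: 30 days (April has 30).
May 1, 2095 → Jun 1, 2095: 31 days (May has 31).
Jun 1, 2095 → Jul 1, 2095: 30 days (June has 30).
Jul 1, 2095 → Aug 1, 2095: 31 days.
Total: 212 days.
212 mod 7 = 2, so Saturday + 2 = Monday.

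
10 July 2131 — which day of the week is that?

Tuesday

Doomsday rule: the anchor day for the 2100s is Sunday. For year 31: 31÷12 = 2 r 7, and 7÷4 = 1, so 2+7+1 = 10.
Sunday + 10 ≡ Wednesday — that's 2131's doomsday.
In July the doomsday date is Jul 11.
Jul 10 is 1 day before Jul 11; 1 mod 7 = 1, so Wednesday − 1 = Tuesday.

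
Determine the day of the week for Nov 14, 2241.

Doomsday rule: the anchor day for the 2200s is Friday. For year 41: 41÷12 = 3 r 5, and 5÷4 = 1, so 3+5+1 = 9.
Friday + 9 ≡ Sunday — that's 2241's doomsday.
In November the doomsday date is Nov 7.
Nov 14 is 7 days after Nov 7; 7 mod 7 = 0, so Sunday + 0 = Sunday.

Sunday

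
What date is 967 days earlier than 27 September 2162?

February 3, 2160

−365 (one year) → Sep 27, 2161 (602 left).
−365 (one year) → Sep 27, 2160 (237 left).
−27 → Aug 31, 2160 (end of Aug, 31 days; 210 left).
−31 → Jul 31, 2160 (end of Jul, 31 days; 179 left).
−31 → Jun 30, 2160 (end of Jun, 30 days; 148 left).
−30 → May 31, 2160 (end of May, 31 days; 118 left).
−31 → Apr 30, 2160 (end of Apr, 30 days; 87 left).
−30 → Mar 31, 2160 (end of Mar, 31 days; 57 left).
−31 → Feb 29, 2160 (end of Feb, 29 days; 26 left).
−26 → Feb 3, 2160.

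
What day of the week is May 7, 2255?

Doomsday rule: the anchor day for the 2200s is Friday. For year 55: 55÷12 = 4 r 7, and 7÷4 = 1, so 4+7+1 = 12.
Friday + 12 ≡ Wednesday — that's 2255's doomsday.
In May the doomsday date is May 9.
May 7 is 2 days before May 9; 2 mod 7 = 2, so Wednesday − 2 = Monday.

Monday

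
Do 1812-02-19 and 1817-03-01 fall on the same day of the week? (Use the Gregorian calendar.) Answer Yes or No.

From Feb 19, 1812 to Mar 1, 1817 is 1837 days.
1837 mod 7 = 3, so they are different weekdays.
(Feb 19, 1812 is a Wednesday; Mar 1, 1817 is a Saturday.)

No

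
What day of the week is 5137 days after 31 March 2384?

Friday

First find the weekday of Mar 31, 2384. Doomsday rule: the anchor day for the 2300s is Wednesday. For year 84: 84÷12 = 7 r 0, and 0÷4 = 0, so 7+0+0 = 7.
Wednesday + 7 ≡ Wednesday — that's 2384's doomsday.
In March the doomsday date is Mar 14.
Mar 31 is 17 days after Mar 14; 17 mod 7 = 3, so Wednesday + 3 = Saturday.
5137 mod 7 = 6, so 5137 days after a Saturday is Saturday + 6 = Friday.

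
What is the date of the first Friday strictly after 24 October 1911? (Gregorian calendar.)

October 27, 1911

Oct 24, 1911 is a Tuesday.
From Tuesday to the next Friday is 3 days.
Oct 24, 1911 + 3 = Oct 27, 1911.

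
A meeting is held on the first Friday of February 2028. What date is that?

February 4, 2028

February 1, 2028 is a Tuesday.
The first Friday is therefore February 4 (3 days later).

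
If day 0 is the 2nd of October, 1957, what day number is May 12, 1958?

Oct 2, 1957 → Nov 2, 1957: 31 days (October has 31).
Nov 2, 1957 → Dec 2, 1957: 30 days (November has 30).
Dec 2, 1957 → Jan 2, 1958: 31 days (December has 31).
Jan 2, 1958 → Feb 2, 1958: 31 days (January has 31).
Feb 2, 1958 → Mar 2, 1958: 28 days (February has 28).
Mar 2, 1958 → Apr 2, 1958: 31 days (March has 31).
Apr 2, 1958 → May 2, 1958: 30 days (April has 30).
May 2, 1958 → May 12, 1958: 10 days.
Total: 222 days.

222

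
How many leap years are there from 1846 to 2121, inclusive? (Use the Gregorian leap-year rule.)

67

Multiples of 4 in [1846,2121]: 69.
Of those, multiples of 100: 3 (not leap unless ÷400).
Multiples of 400: 1.
Leap years = 69 − 3 + 1 = 67.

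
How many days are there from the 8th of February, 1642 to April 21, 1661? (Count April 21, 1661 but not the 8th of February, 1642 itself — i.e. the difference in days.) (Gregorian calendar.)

Feb 8, 1642 → Feb 8, 1643: 365 days.
Feb 8, 1643 → Feb 8, 1644: 365 days.
Feb 8, 1644 → Feb 8, 1645: 366 days (Feb 29, 1644 is in that span).
Feb 8, 1645 → Feb 8, 1646: 365 days.
Feb 8, 1646 → Feb 8, 1647: 365 days.
Feb 8, 1647 → Feb 8, 1648: 365 days.
Feb 8, 1648 → Feb 8, 1649: 366 days (Feb 29, 1648 is in that span).
Feb 8, 1649 → Feb 8, 1650: 365 days.
Feb 8, 1650 → Feb 8, 1651: 365 days.
Feb 8, 1651 → Feb 8, 1652: 365 days.
Feb 8, 1652 → Feb 8, 1653: 366 days (Feb 29, 1652 is in that span).
Feb 8, 1653 → Feb 8, 1654: 365 days.
Feb 8, 1654 → Feb 8, 1655: 365 days.
Feb 8, 1655 → Feb 8, 1656: 365 days.
Feb 8, 1656 → Feb 8, 1657: 366 days (Feb 29, 1656 is in that span).
Feb 8, 1657 → Feb 8, 1658: 365 days.
Feb 8, 1658 → Feb 8, 1659: 365 days.
Feb 8, 1659 → Feb 8, 1660: 365 days.
Feb 8, 1660 → Feb 8, 1661: 366 days (Feb 29, 1660 is in that span).
Feb 8, 1661 → Mar 8, 1661: 28 days (February has 28).
Mar 8, 1661 → Apr 8, 1661: 31 days (March has 31).
Apr 8, 1661 → Apr 21, 1661: 13 days.
Total: 7012 days.

7012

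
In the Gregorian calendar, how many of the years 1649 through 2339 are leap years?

Multiples of 4 in [1649,2339]: 172.
Of those, multiples of 100: 7 (not leap unless ÷400).
Multiples of 400: 1.
Leap years = 172 − 7 + 1 = 166.

166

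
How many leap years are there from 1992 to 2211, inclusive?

Multiples of 4 in [1992,2211]: 55.
Of those, multiples of 100: 3 (not leap unless ÷400).
Multiples of 400: 1.
Leap years = 55 − 3 + 1 = 53.

53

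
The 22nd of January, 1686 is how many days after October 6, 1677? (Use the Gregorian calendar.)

3030

Oct 6, 1677 → Oct 6, 1678: 365 days.
Oct 6, 1678 → Oct 6, 1679: 365 days.
Oct 6, 1679 → Oct 6, 1680: 366 days (Feb 29, 1680 is in that span).
Oct 6, 1680 → Oct 6, 1681: 365 days.
Oct 6, 1681 → Oct 6, 1682: 365 days.
Oct 6, 1682 → Oct 6, 1683: 365 days.
Oct 6, 1683 → Oct 6, 1684: 366 days (Feb 29, 1684 is in that span).
Oct 6, 1684 → Oct 6, 1685: 365 days.
Oct 6, 1685 → Nov 6, 1685: 31 days (October has 31).
Nov 6, 1685 → Dec 6, 1685: 30 days (November has 30).
Dec 6, 1685 → Jan 6, 1686: 31 days (December has 31).
Jan 6, 1686 → Jan 22, 1686: 16 days.
Total: 3030 days.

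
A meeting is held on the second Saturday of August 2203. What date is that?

August 13, 2203

August 1, 2203 is a Monday.
The first Saturday is therefore August 6 (5 days later).
The second Saturday is 6 + 1×7 = August 13.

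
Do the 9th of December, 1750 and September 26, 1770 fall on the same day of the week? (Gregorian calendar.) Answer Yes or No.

From Dec 9, 1750 to Sep 26, 1770 is 7231 days.
7231 mod 7 = 0, so they are the same weekday.
(Dec 9, 1750 is a Wednesday; Sep 26, 1770 is a Wednesday.)

Yes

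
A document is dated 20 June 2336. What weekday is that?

Saturday

Doomsday rule: the anchor day for the 2300s is Wednesday. For year 36: 36÷12 = 3 r 0, and 0÷4 = 0, so 3+0+0 = 3.
Wednesday + 3 ≡ Saturday — that's 2336's doomsday.
In June the doomsday date is Jun 6.
Jun 20 is 14 days after Jun 6; 14 mod 7 = 0, so Saturday + 0 = Saturday.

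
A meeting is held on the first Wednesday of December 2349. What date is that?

December 1, 2349 is a Thursday.
The first Wednesday is therefore December 7 (6 days later).

December 7, 2349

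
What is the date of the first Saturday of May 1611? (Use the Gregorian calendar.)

May 1, 1611 is a Sunday.
The first Saturday is therefore May 7 (6 days later).

May 7, 1611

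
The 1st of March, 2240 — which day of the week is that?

Doomsday rule: the anchor day for the 2200s is Friday. For year 40: 40÷12 = 3 r 4, and 4÷4 = 1, so 3+4+1 = 8.
Friday + 8 ≡ Saturday — that's 2240's doomsday.
In March the doomsday date is Mar 14.
Mar 1 is 13 days before Mar 14; 13 mod 7 = 6, so Saturday − 6 = Sunday.

Sunday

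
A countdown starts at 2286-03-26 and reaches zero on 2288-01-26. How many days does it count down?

671

Mar 26, 2286 → Mar 26, 2287: 365 days.
Mar 26, 2287 → Apr 26, 2287: 31 days (March has 31).
Apr 26, 2287 → May 26, 2287: 30 days (April has 30).
May 26, 2287 → Jun 26, 2287: 31 days (May has 31).
Jun 26, 2287 → Jul 26, 2287: 30 days (June has 30).
Jul 26, 2287 → Aug 26, 2287: 31 days (July has 31).
Aug 26, 2287 → Sep 26, 2287: 31 days (August has 31).
Sep 26, 2287 → Oct 26, 2287: 30 days (September has 30).
Oct 26, 2287 → Nov 26, 2287: 31 days (October has 31).
Nov 26, 2287 → Dec 26, 2287: 30 days (November has 30).
Dec 26, 2287 → Jan 26, 2288: 31 days.
Total: 671 days.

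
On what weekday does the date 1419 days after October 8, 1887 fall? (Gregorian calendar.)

First find the weekday of Oct 8, 1887. Doomsday rule: the anchor day for the 1800s is Friday. For year 87: 87÷12 = 7 r 3, and 3÷4 = 0, so 7+3+0 = 10.
Friday + 10 ≡ Monday — that's 1887's doomsday.
In October the doomsday date is Oct 10.
Oct 8 is 2 days before Oct 10; 2 mod 7 = 2, so Monday − 2 = Saturday.
1419 mod 7 = 5, so 1419 days after a Saturday is Saturday + 5 = Thursday.

Thursday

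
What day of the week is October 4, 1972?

Wednesday

Doomsday rule: the anchor day for the 1900s is Wednesday. For year 72: 72÷12 = 6 r 0, and 0÷4 = 0, so 6+0+0 = 6.
Wednesday + 6 ≡ Tuesday — that's 1972's doomsday.
In October the doomsday date is Oct 10.
Oct 4 is 6 days before Oct 10; 6 mod 7 = 6, so Tuesday − 6 = Wednesday.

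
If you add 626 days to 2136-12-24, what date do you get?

+365 (one year) → Dec 24, 2137 (261 left).
Dec has 31 days: +8 → Jan 1, 2138 (253 left).
Jan has 31 days: +31 → Feb 1, 2138 (222 left).
Feb has 28 days: +28 → Mar 1, 2138 (194 left).
Mar has 31 days: +31 → Apr 1, 2138 (163 left).
Apr has 30 days: +30 → May 1, 2138 (133 left).
May has 31 days: +31 → Jun 1, 2138 (102 left).
Jun has 30 days: +30 → Jul 1, 2138 (72 left).
Jul has 31 days: +31 → Aug 1, 2138 (41 left).
Aug has 31 days: +31 → Sep 1, 2138 (10 left).
+10 → Sep 11, 2138.

September 11, 2138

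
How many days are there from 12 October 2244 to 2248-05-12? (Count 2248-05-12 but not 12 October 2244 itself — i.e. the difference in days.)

1308

Oct 12, 2244 → Oct 12, 2245: 365 days.
Oct 12, 2245 → Oct 12, 2246: 365 days.
Oct 12, 2246 → Oct 12, 2247: 365 days.
Oct 12, 2247 → Nov 12, 2247: 31 days (October has 31).
Nov 12, 2247 → Dec 12, 2247: 30 days (November has 30).
Dec 12, 2247 → Jan 12, 2248: 31 days (December has 31).
Jan 12, 2248 → Feb 12, 2248: 31 days (January has 31).
Feb 12, 2248 → Mar 12, 2248: 29 days (February has 29).
Mar 12, 2248 → Apr 12, 2248: 31 days (March has 31).
Apr 12, 2248 → May 12, 2248: 30 days.
Total: 1308 days.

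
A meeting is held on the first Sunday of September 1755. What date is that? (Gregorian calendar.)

September 1, 1755 is a Monday.
The first Sunday is therefore September 7 (6 days later).

September 7, 1755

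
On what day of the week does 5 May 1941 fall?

Monday

Doomsday rule: the anchor day for the 1900s is Wednesday. For year 41: 41÷12 = 3 r 5, and 5÷4 = 1, so 3+5+1 = 9.
Wednesday + 9 ≡ Friday — that's 1941's doomsday.
In May the doomsday date is May 9.
May 5 is 4 days before May 9; 4 mod 7 = 4, so Friday − 4 = Monday.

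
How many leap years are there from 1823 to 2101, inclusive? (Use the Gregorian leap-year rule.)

Multiples of 4 in [1823,2101]: 70.
Of those, multiples of 100: 3 (not leap unless ÷400).
Multiples of 400: 1.
Leap years = 70 − 3 + 1 = 68.

68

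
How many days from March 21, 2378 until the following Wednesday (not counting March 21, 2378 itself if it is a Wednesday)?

Mar 21, 2378 is a Tuesday.
From Tuesday to the next Wednesday is 1 day.

1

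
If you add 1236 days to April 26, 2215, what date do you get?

September 13, 2218

+366 (one year; includes Feb 29, 2216) → Apr 26, 2216 (870 left).
+365 (one year) → Apr 26, 2217 (505 left).
+365 (one year) → Apr 26, 2218 (140 left).
Apr has 30 days: +5 → May 1, 2218 (135 left).
May has 31 days: +31 → Jun 1, 2218 (104 left).
Jun has 30 days: +30 → Jul 1, 2218 (74 left).
Jul has 31 days: +31 → Aug 1, 2218 (43 left).
Aug has 31 days: +31 → Sep 1, 2218 (12 left).
+12 → Sep 13, 2218.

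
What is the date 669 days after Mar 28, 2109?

+365 (one year) → Mar 28, 2110 (304 left).
Mar has 31 days: +4 → Apr 1, 2110 (300 left).
Apr has 30 days: +30 → May 1, 2110 (270 left).
May has 31 days: +31 → Jun 1, 2110 (239 left).
Jun has 30 days: +30 → Jul 1, 2110 (209 left).
Jul has 31 days: +31 → Aug 1, 2110 (178 left).
Aug has 31 days: +31 → Sep 1, 2110 (147 left).
Sep has 30 days: +30 → Oct 1, 2110 (117 left).
Oct has 31 days: +31 → Nov 1, 2110 (86 left).
Nov has 30 days: +30 → Dec 1, 2110 (56 left).
Dec has 31 days: +31 → Jan 1, 2111 (25 left).
+25 → Jan 26, 2111.

January 26, 2111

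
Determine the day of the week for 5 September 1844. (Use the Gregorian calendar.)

Doomsday rule: the anchor day for the 1800s is Friday. For year 44: 44÷12 = 3 r 8, and 8÷4 = 2, so 3+8+2 = 13.
Friday + 13 ≡ Thursday — that's 1844's doomsday.
In September the doomsday date is Sep 5.
Sep 5 is the doomsday itself: Thursday.

Thursday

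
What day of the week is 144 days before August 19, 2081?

Friday

First find the weekday of Aug 19, 2081. Doomsday rule: the anchor day for the 2000s is Tuesday. For year 81: 81÷12 = 6 r 9, and 9÷4 = 2, so 6+9+2 = 17.
Tuesday + 17 ≡ Friday — that's 2081's doomsday.
In August the doomsday date is Aug 8.
Aug 19 is 11 days after Aug 8; 11 mod 7 = 4, so Friday + 4 = Tuesday.
144 mod 7 = 4, so 144 days before a Tuesday is Tuesday − 4 = Friday.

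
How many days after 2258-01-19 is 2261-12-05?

Jan 19, 2258 → Jan 19, 2259: 365 days.
Jan 19, 2259 → Jan 19, 2260: 365 days.
Jan 19, 2260 → Jan 19, 2261: 366 days (Feb 29, 2260 is in that span).
Jan 19, 2261 → Feb 19, 2261: 31 days (January has 31).
Feb 19, 2261 → Mar 19, 2261: 28 days (February has 28).
Mar 19, 2261 → Apr 19, 2261: 31 days (March has 31).
Apr 19, 2261 → May 19, 2261: 30 days (April has 30).
May 19, 2261 → Jun 19, 2261: 31 days (May has 31).
Jun 19, 2261 → Jul 19, 2261: 30 days (June has 30).
Jul 19, 2261 → Aug 19, 2261: 31 days (July has 31).
Aug 19, 2261 → Sep 19, 2261: 31 days (August has 31).
Sep 19, 2261 → Oct 19, 2261: 30 days (September has 30).
Oct 19, 2261 → Nov 19, 2261: 31 days (October has 31).
Nov 19, 2261 → Dec 5, 2261: 16 days.
Total: 1416 days.

1416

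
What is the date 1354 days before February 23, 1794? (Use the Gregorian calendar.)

−365 (one year) → Feb 23, 1793 (989 left).
−366 (one year; includes Feb 29, 1792) → Feb 23, 1792 (623 left).
−365 (one year) → Feb 23, 1791 (258 left).
−23 → Jan 31, 1791 (end of Jan, 31 days; 235 left).
−31 → Dec 31, 1790 (end of Dec, 31 days; 204 left).
−31 → Nov 30, 1790 (end of Nov, 30 days; 173 left).
−30 → Oct 31, 1790 (end of Oct, 31 days; 143 left).
−31 → Sep 30, 1790 (end of Sep, 30 days; 112 left).
−30 → Aug 31, 1790 (end of Aug, 31 days; 82 left).
−31 → Jul 31, 1790 (end of Jul, 31 days; 51 left).
−31 → Jun 30, 1790 (end of Jun, 30 days; 20 left).
−20 → Jun 10, 1790.

June 10, 1790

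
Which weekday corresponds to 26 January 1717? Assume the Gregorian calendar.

Tuesday

Doomsday rule: the anchor day for the 1700s is Sunday. For year 17: 17÷12 = 1 r 5, and 5÷4 = 1, so 1+5+1 = 7.
Sunday + 7 ≡ Sunday — that's 1717's doomsday.
In January the doomsday date is Jan 3 (1717 is not a leap year).
Jan 26 is 23 days after Jan 3; 23 mod 7 = 2, so Sunday + 2 = Tuesday.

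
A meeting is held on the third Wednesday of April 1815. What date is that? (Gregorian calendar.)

April 19, 1815

April 1, 1815 is a Saturday.
The first Wednesday is therefore April 5 (4 days later).
The third Wednesday is 5 + 2×7 = April 19.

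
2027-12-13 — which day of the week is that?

Monday

January 1, 2027 is a Friday.
Jan 1, 2027 → Feb 1, 2027: 31 days (January has 31).
Feb 1, 2027 → Mar 1, 2027: 28 days (February has 28).
Mar 1, 2027 → Apr 1, 2027: 31 days (March has 31).
Apr 1, 2027 → May 1, 2027: 30 days (April has 30).
May 1, 2027 → Jun 1, 2027: 31 days (May has 31).
Jun 1, 2027 → Jul 1, 2027: 30 days (June has 30).
Jul 1, 2027 → Aug 1, 2027: 31 days (July has 31).
Aug 1, 2027 → Sep 1, 2027: 31 days (August has 31).
Sep 1, 2027 → Oct 1, 2027: 30 days (September has 30).
Oct 1, 2027 → Nov 1, 2027: 31 days (October has 31).
Nov 1, 2027 → Dec 1, 2027: 30 days (November has 30).
Dec 1, 2027 → Dec 13, 2027: 12 days.
Total: 346 days.
346 mod 7 = 3, so Friday + 3 = Monday.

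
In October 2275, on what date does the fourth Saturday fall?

October 23, 2275

October 1, 2275 is a Friday.
The first Saturday is therefore October 2 (1 days later).
The fourth Saturday is 2 + 3×7 = October 23.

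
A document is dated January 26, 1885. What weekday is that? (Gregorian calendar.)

Monday

Doomsday rule: the anchor day for the 1800s is Friday. For year 85: 85÷12 = 7 r 1, and 1÷4 = 0, so 7+1+0 = 8.
Friday + 8 ≡ Saturday — that's 1885's doomsday.
In January the doomsday date is Jan 3 (1885 is not a leap year).
Jan 26 is 23 days after Jan 3; 23 mod 7 = 2, so Saturday + 2 = Monday.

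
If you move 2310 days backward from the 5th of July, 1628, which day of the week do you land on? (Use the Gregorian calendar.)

Jul 5, 1628 is a Wednesday.
2310 mod 7 = 0, so 2310 days before a Wednesday is Wednesday − 0 = Wednesday.

Wednesday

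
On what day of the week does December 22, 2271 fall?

Doomsday rule: the anchor day for the 2200s is Friday. For year 71: 71÷12 = 5 r 11, and 11÷4 = 2, so 5+11+2 = 18.
Friday + 18 ≡ Tuesday — that's 2271's doomsday.
In December the doomsday date is Dec 12.
Dec 22 is 10 days after Dec 12; 10 mod 7 = 3, so Tuesday + 3 = Friday.

Friday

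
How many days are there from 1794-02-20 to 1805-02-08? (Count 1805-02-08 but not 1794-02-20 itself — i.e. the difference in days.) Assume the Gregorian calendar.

4005

Feb 20, 1794 → Feb 20, 1795: 365 days.
Feb 20, 1795 → Feb 20, 1796: 365 days.
Feb 20, 1796 → Feb 20, 1797: 366 days (Feb 29, 1796 is in that span).
Feb 20, 1797 → Feb 20, 1798: 365 days.
Feb 20, 1798 → Feb 20, 1799: 365 days.
Feb 20, 1799 → Feb 20, 1800: 365 days.
Feb 20, 1800 → Feb 20, 1801: 365 days.
Feb 20, 1801 → Feb 20, 1802: 365 days.
Feb 20, 1802 → Feb 20, 1803: 365 days.
Feb 20, 1803 → Feb 20, 1804: 365 days.
Feb 20, 1804 → Mar 20, 1804: 29 days (February has 29).
Mar 20, 1804 → Apr 20, 1804: 31 days (March has 31).
Apr 20, 1804 → May 20, 1804: 30 days (April has 30).
May 20, 1804 → Jun 20, 1804: 31 days (May has 31).
Jun 20, 1804 → Jul 20, 1804: 30 days (June has 30).
Jul 20, 1804 → Aug 20, 1804: 31 days (July has 31).
Aug 20, 1804 → Sep 20, 1804: 31 days (August has 31).
Sep 20, 1804 → Oct 20, 1804: 30 days (September has 30).
Oct 20, 1804 → Nov 20, 1804: 31 days (October has 31).
Nov 20, 1804 → Dec 20, 1804: 30 days (November has 30).
Dec 20, 1804 → Jan 20, 1805: 31 days (December has 31).
Jan 20, 1805 → Feb 8, 1805: 19 days.
Total: 4005 days.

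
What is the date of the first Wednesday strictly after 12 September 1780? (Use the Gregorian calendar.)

September 13, 1780

Sep 12, 1780 is a Tuesday.
From Tuesday to the next Wednesday is 1 day.
Sep 12, 1780 + 1 = Sep 13, 1780.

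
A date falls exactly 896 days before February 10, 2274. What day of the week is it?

Tuesday

First find the weekday of Feb 10, 2274. Doomsday rule: the anchor day for the 2200s is Friday. For year 74: 74÷12 = 6 r 2, and 2÷4 = 0, so 6+2+0 = 8.
Friday + 8 ≡ Saturday — that's 2274's doomsday.
In February the doomsday date is Feb 28 (2274 is not a leap year).
Feb 10 is 18 days before Feb 28; 18 mod 7 = 4, so Saturday − 4 = Tuesday.
896 mod 7 = 0, so 896 days before a Tuesday is Tuesday − 0 = Tuesday.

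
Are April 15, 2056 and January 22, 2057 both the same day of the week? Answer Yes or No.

No

From Apr 15, 2056 to Jan 22, 2057 is 282 days.
282 mod 7 = 2, so they are different weekdays.
(Apr 15, 2056 is a Saturday; Jan 22, 2057 is a Monday.)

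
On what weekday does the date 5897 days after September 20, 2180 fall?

First find the weekday of Sep 20, 2180. Doomsday rule: the anchor day for the 2100s is Sunday. For year 80: 80÷12 = 6 r 8, and 8÷4 = 2, so 6+8+2 = 16.
Sunday + 16 ≡ Tuesday — that's 2180's doomsday.
In September the doomsday date is Sep 5.
Sep 20 is 15 days after Sep 5; 15 mod 7 = 1, so Tuesday + 1 = Wednesday.
5897 mod 7 = 3, so 5897 days after a Wednesday is Wednesday + 3 = Saturday.

Saturday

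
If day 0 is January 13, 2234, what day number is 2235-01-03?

355

Jan 13, 2234 → Feb 13, 2234: 31 days (January has 31).
Feb 13, 2234 → Mar 13, 2234: 28 days (February has 28).
Mar 13, 2234 → Apr 13, 2234: 31 days (March has 31).
Apr 13, 2234 → May 13, 2234: 30 days (April has 30).
May 13, 2234 → Jun 13, 2234: 31 days (May has 31).
Jun 13, 2234 → Jul 13, 2234: 30 days (June has 30).
Jul 13, 2234 → Aug 13, 2234: 31 days (July has 31).
Aug 13, 2234 → Sep 13, 2234: 31 days (August has 31).
Sep 13, 2234 → Oct 13, 2234: 30 days (September has 30).
Oct 13, 2234 → Nov 13, 2234: 31 days (October has 31).
Nov 13, 2234 → Dec 13, 2234: 30 days (November has 30).
Dec 13, 2234 → Jan 3, 2235: 21 days.
Total: 355 days.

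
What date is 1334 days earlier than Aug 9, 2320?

−366 (one year; includes Feb 29, 2320) → Aug 9, 2319 (968 left).
−365 (one year) → Aug 9, 2318 (603 left).
−365 (one year) → Aug 9, 2317 (238 left).
−9 → Jul 31, 2317 (end of Jul, 31 days; 229 left).
−31 → Jun 30, 2317 (end of Jun, 30 days; 198 left).
−30 → May 31, 2317 (end of May, 31 days; 168 left).
−31 → Apr 30, 2317 (end of Apr, 30 days; 137 left).
−30 → Mar 31, 2317 (end of Mar, 31 days; 107 left).
−31 → Feb 28, 2317 (end of Feb, 28 days; 76 left).
−28 → Jan 31, 2317 (end of Jan, 31 days; 48 left).
−31 → Dec 31, 2316 (end of Dec, 31 days; 17 left).
−17 → Dec 14, 2316.

December 14, 2316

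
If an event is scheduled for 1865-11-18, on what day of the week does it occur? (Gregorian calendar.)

Doomsday rule: the anchor day for the 1800s is Friday. For year 65: 65÷12 = 5 r 5, and 5÷4 = 1, so 5+5+1 = 11.
Friday + 11 ≡ Tuesday — that's 1865's doomsday.
In November the doomsday date is Nov 7.
Nov 18 is 11 days after Nov 7; 11 mod 7 = 4, so Tuesday + 4 = Saturday.

Saturday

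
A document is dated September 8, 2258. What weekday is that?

Wednesday

Doomsday rule: the anchor day for the 2200s is Friday. For year 58: 58÷12 = 4 r 10, and 10÷4 = 2, so 4+10+2 = 16.
Friday + 16 ≡ Sunday — that's 2258's doomsday.
In September the doomsday date is Sep 5.
Sep 8 is 3 days after Sep 5; 3 mod 7 = 3, so Sunday + 3 = Wednesday.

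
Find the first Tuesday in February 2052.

February 6, 2052

February 1, 2052 is a Thursday.
The first Tuesday is therefore February 6 (5 days later).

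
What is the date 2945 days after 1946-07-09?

August 1, 1954

+365 (one year) → Jul 9, 1947 (2580 left).
+366 (one year; includes Feb 29, 1948) → Jul 9, 1948 (2214 left).
+365 (one year) → Jul 9, 1949 (1849 left).
+365 (one year) → Jul 9, 1950 (1484 left).
+365 (one year) → Jul 9, 1951 (1119 left).
+366 (one year; includes Feb 29, 1952) → Jul 9, 1952 (753 left).
+365 (one year) → Jul 9, 1953 (388 left).
Jul has 31 days: +23 → Aug 1, 1953 (365 left).
Aug has 31 days: +31 → Sep 1, 1953 (334 left).
Sep has 30 days: +30 → Oct 1, 1953 (304 left).
Oct has 31 days: +31 → Nov 1, 1953 (273 left).
Nov has 30 days: +30 → Dec 1, 1953 (243 left).
Dec has 31 days: +31 → Jan 1, 1954 (212 left).
Jan has 31 days: +31 → Feb 1, 1954 (181 left).
Feb has 28 days: +28 → Mar 1, 1954 (153 left).
Mar has 31 days: +31 → Apr 1, 1954 (122 left).
Apr has 30 days: +30 → May 1, 1954 (92 left).
May has 31 days: +31 → Jun 1, 1954 (61 left).
Jun has 30 days: +30 → Jul 1, 1954 (31 left).
Jul has 31 days: +31 → Aug 1, 1954 (0 left).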